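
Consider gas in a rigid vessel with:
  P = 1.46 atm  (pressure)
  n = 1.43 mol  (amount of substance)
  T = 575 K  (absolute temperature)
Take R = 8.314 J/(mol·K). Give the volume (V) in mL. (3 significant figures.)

From the ideal-gas law: V = nRT/P.
P = 1.46 atm = 1.479×10^5 Pa; n = 1.43 mol; T = 575 K; R = 8.314 J/(mol·K).
V = 0.04621 m³
0.04621 m³ × (1 mL / 1.000×10^-6 m³) = 46211 mL

46200 mL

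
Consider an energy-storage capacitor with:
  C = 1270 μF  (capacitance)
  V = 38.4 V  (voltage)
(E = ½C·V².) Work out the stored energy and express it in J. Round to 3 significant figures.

E is given directly by: E = ½CV².
C = 1270 μF = 0.001270 F; V = 38.4 V.
E = 0.9363 J  (the unit combination reduces to kg·m²/s² = J)

0.936 J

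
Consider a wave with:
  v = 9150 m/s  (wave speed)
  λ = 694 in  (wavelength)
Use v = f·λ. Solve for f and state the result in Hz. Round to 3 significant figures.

519 Hz

Rearranging: f = v/λ.
v = 9150 m/s; λ = 694 in = 17.63 m.
f = 519.1 Hz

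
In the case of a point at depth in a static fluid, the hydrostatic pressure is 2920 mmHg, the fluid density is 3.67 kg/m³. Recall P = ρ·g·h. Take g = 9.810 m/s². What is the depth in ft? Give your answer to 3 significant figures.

35500 ft

Rearranging P = ρ·g·h for h: h = P/(ρ·g).
P = 2920 mmHg = 3.893×10^5 Pa; ρ = 3.67 kg/m³; g = 9.810 m/s².
h = 10813 m
10813 m × (1 ft / 0.3048 m) = 35476 ft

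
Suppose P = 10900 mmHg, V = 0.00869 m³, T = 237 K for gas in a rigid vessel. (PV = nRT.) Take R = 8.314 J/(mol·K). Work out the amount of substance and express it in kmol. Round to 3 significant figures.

0.00641 kmol

From the ideal-gas law: n = PV/(RT).
P = 10900 mmHg = 1.453×10^6 Pa; V = 0.00869 m³; T = 237 K; R = 8.314 J/(mol·K).
n = 6.409 mol
6.409 mol × (1 kmol / 1000 mol) = 0.006409 kmol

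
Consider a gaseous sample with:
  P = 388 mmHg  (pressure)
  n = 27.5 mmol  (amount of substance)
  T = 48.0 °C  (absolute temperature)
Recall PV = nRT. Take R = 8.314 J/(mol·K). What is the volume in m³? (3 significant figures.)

0.00142 m³

Solving PV = nRT for V: V = nRT/P.
P = 388 mmHg = 51729 Pa; n = 27.5 mmol = 0.02750 mol; T = 48.0 °C = 321.1 K; R = 8.314 J/(mol·K).
V = 0.001419 m³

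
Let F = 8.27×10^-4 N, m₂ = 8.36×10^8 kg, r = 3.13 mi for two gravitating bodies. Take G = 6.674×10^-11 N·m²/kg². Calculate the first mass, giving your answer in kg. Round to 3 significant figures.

3.76×10^5 kg

From Newton's law of gravitation: m₁ = F·r²/(G·m₂).
F = 8.27×10^-4 N; m₂ = 8.36×10^8 kg; r = 3.13 mi = 5037 m; G = 6.674×10^-11 N·m²/kg².
m₁ = 3.761×10^5 kg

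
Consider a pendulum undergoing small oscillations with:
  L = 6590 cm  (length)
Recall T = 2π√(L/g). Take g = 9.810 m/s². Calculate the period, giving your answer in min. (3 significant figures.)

0.271 min

T is given directly by: T = 2π√(L/g).
L = 6590 cm = 65.90 m; g = 9.810 m/s².
T = 16.29 s
16.29 s × (1 min / 60.00 s) = 0.2714 min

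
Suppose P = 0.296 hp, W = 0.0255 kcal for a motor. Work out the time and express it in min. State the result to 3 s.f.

Rearranging: t = W/P.
P = 0.296 hp = 220.7 W; W = 0.0255 kcal = 106.7 J.
t = 0.4834 s
0.4834 s × (1 min / 60.00 s) = 0.008056 min

0.00806 min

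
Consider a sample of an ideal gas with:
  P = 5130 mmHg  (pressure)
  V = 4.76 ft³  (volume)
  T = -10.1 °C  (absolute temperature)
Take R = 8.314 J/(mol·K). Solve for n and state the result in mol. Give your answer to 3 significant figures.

From the ideal-gas law: n = PV/(RT).
P = 5130 mmHg = 6.839×10^5 Pa; V = 4.76 ft³ = 0.1348 m³; T = -10.1 °C = 263.0 K; R = 8.314 J/(mol·K).
n = 42.15 mol

42.2 mol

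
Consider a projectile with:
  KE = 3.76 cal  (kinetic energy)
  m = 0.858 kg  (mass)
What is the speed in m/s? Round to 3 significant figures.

6.06 m/s

Rearranging: v = √(2·KE/m).
KE = 3.76 cal = 15.73 J; m = 0.858 kg.
v = 6.056 m/s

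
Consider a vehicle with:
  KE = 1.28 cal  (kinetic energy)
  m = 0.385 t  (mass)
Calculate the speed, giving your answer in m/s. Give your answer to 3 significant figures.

0.167 m/s

Rearranging: v = √(2·KE/m).
KE = 1.28 cal = 5.356 J; m = 0.385 t = 385.0 kg.
v = 0.1668 m/s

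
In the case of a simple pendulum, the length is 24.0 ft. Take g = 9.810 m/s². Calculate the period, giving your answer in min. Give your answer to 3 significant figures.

T is given directly by: T = 2π√(L/g).
L = 24.0 ft = 7.315 m; g = 9.810 m/s².
T = 5.426 s
5.426 s × (1 min / 60.00 s) = 0.09043 min

0.0904 min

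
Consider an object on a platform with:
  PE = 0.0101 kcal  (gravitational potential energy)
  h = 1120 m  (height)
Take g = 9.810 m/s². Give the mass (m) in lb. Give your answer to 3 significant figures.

0.00848 lb

Rearranging: m = PE/(g·h).
PE = 0.0101 kcal = 42.26 J; h = 1120 m; g = 9.810 m/s².
m = 0.003846 kg
0.003846 kg × (1 lb / 0.4536 kg) = 0.008479 lb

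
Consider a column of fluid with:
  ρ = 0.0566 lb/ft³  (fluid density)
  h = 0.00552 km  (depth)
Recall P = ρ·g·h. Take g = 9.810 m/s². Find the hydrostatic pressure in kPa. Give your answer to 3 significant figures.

0.0491 kPa

Directly: P = ρgh.
ρ = 0.0566 lb/ft³ = 0.9066 kg/m³; h = 0.00552 km = 5.520 m; g = 9.810 m/s².
P = 49.10 Pa
49.10 Pa × (1 kPa / 1000 Pa) = 0.04910 kPa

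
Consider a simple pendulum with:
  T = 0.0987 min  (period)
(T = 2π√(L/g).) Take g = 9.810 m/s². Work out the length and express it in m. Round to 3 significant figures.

Solving T = 2π√(L/g) for L: L = g·(T/2π)².
T = 0.0987 min = 5.922 s; g = 9.810 m/s².
L = 8.715 m

8.71 m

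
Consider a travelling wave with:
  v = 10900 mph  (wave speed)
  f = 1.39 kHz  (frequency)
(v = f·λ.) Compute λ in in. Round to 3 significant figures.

138 in

Rearranging v = f·λ for λ: λ = v/f.
v = 10900 mph = 4873 m/s; f = 1.39 kHz = 1390 Hz.
λ = 3.506 m
3.506 m × (1 in / 0.02540 m) = 138.0 in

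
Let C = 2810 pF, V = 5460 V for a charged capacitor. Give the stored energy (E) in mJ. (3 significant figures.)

E is given directly by: E = ½CV².
C = 2810 pF = 2.810×10^-9 F; V = 5460 V.
E = 0.04189 J  (the unit combination reduces to kg·m²/s² = J)
0.04189 J × (1 mJ / 0.001000 J) = 41.89 mJ

41.9 mJ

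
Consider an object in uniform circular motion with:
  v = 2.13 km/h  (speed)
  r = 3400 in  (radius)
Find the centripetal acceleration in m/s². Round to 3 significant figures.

0.00405 m/s²

Directly: a = v²/r.
v = 2.13 km/h = 0.5917 m/s; r = 3400 in = 86.36 m.
a = 0.004054 m/s²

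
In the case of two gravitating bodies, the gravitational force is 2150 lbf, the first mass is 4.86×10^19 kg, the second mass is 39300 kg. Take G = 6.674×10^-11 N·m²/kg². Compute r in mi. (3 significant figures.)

71.7 mi

From Newton's law of gravitation: r = √(G·m₁m₂/F).
F = 2150 lbf = 9564 N; m₁ = 4.86×10^19 kg; m₂ = 39300 kg; G = 6.674×10^-11 N·m²/kg².
r = 1.155×10^5 m
1.155×10^5 m × (1 mi / 1609 m) = 71.74 mi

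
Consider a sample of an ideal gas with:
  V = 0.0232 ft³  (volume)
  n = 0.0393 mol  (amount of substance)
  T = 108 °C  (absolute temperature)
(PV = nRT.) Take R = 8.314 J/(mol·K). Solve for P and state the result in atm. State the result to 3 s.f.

P is given directly by: P = nRT/V.
V = 0.0232 ft³ = 6.570×10^-4 m³; n = 0.0393 mol; T = 108 °C = 381.1 K; R = 8.314 J/(mol·K).
P = 1.896×10^5 Pa  (the unit combination reduces to kg/(m·s²) = Pa)
1.896×10^5 Pa × (1 atm / 1.013×10^5 Pa) = 1.871 atm

1.87 atm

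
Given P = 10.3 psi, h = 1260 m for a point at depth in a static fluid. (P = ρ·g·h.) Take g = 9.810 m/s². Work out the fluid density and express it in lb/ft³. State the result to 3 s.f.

0.359 lb/ft³

Rearranging P = ρ·g·h for ρ: ρ = P/(g·h).
P = 10.3 psi = 71016 Pa; h = 1260 m; g = 9.810 m/s².
ρ = 5.745 kg/m³
5.745 kg/m³ × (1 lb/ft³ / 16.02 kg/m³) = 0.3587 lb/ft³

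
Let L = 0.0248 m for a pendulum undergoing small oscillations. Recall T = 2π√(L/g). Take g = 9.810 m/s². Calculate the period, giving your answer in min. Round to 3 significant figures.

T is given directly by: T = 2π√(L/g).
L = 0.0248 m; g = 9.810 m/s².
T = 0.3159 s
0.3159 s × (1 min / 60.00 s) = 0.005265 min

0.00527 min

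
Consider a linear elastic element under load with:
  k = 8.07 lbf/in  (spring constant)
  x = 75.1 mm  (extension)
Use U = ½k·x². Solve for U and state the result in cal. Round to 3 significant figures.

Directly: U = ½kx².
k = 8.07 lbf/in = 1413 N/m; x = 75.1 mm = 0.07510 m.
U = 3.985 J  (the unit combination reduces to kg·m²/s² = J)
3.985 J × (1 cal / 4.184 J) = 0.9525 cal

0.953 cal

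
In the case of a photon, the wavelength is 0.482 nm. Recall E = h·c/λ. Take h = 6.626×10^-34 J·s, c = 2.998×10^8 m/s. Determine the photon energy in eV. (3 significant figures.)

2570 eV

Directly: E = hc/λ.
λ = 0.482 nm = 4.820×10^-10 m; h = 6.626×10^-34 J·s; c = 2.998×10^8 m/s.
E = 4.121×10^-16 J  (the unit combination reduces to kg·m²/s² = J)
4.121×10^-16 J × (1 eV / 1.602×10^-19 J) = 2572 eV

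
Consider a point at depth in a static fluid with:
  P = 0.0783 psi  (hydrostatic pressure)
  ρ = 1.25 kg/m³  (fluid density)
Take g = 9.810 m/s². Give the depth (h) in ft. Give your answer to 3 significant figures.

144 ft

Rearranging: h = P/(ρ·g).
P = 0.0783 psi = 539.9 Pa; ρ = 1.25 kg/m³; g = 9.810 m/s².
h = 44.03 m
44.03 m × (1 ft / 0.3048 m) = 144.4 ft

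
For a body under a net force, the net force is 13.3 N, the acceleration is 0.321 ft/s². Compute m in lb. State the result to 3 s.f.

300 lb

From Newton's second law: m = F/a.
F = 13.3 N; a = 0.321 ft/s² = 0.09784 m/s².
m = 135.9 kg
135.9 kg × (1 lb / 0.4536 kg) = 299.7 lb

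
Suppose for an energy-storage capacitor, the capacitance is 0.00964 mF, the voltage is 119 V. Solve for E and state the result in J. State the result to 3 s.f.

Directly: E = ½CV².
C = 0.00964 mF = 9.640×10^-6 F; V = 119 V.
E = 0.06826 J

0.0683 J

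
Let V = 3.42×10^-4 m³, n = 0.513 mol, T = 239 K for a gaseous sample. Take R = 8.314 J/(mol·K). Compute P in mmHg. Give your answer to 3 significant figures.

22400 mmHg

P is given directly by: P = nRT/V.
V = 3.42×10^-4 m³; n = 0.513 mol; T = 239 K; R = 8.314 J/(mol·K).
P = 2.981×10^6 Pa
2.981×10^6 Pa × (1 mmHg / 133.3 Pa) = 22356 mmHg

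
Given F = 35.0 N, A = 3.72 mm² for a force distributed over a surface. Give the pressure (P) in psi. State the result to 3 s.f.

1360 psi

Directly: P = F/A.
F = 35.0 N; A = 3.72 mm² = 3.720×10^-6 m².
P = 9.409×10^6 Pa  (the unit combination reduces to kg/(m·s²) = Pa)
9.409×10^6 Pa × (1 psi / 6895 Pa) = 1365 psi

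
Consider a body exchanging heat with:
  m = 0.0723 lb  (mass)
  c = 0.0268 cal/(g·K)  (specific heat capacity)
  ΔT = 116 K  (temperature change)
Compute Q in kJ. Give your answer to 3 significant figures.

Q is given directly by: Q = mcΔT.
m = 0.0723 lb = 0.03279 kg; c = 0.0268 cal/(g·K) = 112.1 J/(kg·K); ΔT = 116 K.
Q = 426.6 J  (the unit combination reduces to kg·m²/s² = J)
426.6 J × (1 kJ / 1000 J) = 0.4266 kJ

0.427 kJ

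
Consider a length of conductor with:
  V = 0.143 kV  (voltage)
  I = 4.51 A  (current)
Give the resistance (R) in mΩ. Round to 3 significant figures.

31700 mΩ

From Ohm's law: R = V/I.
V = 0.143 kV = 143.0 V; I = 4.51 A.
R = 31.71 Ω
31.71 Ω × (1 mΩ / 0.001000 Ω) = 31707 mΩ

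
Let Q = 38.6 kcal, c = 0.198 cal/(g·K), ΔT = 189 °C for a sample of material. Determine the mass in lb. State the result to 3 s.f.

Rearranging: m = Q/(c·ΔT).
Q = 38.6 kcal = 1.615×10^5 J; c = 0.198 cal/(g·K) = 828.4 J/(kg·K); ΔT = 189 °C = 189.0 K.
m = 1.031 kg
1.031 kg × (1 lb / 0.4536 kg) = 2.274 lb

2.27 lb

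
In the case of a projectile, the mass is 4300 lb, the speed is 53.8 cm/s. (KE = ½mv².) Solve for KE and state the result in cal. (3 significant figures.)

67.5 cal

KE is given directly by: KE = ½mv².
m = 4300 lb = 1950 kg; v = 53.8 cm/s = 0.5380 m/s.
KE = 282.3 J  (the unit combination reduces to kg·m²/s² = J)
282.3 J × (1 cal / 4.184 J) = 67.46 cal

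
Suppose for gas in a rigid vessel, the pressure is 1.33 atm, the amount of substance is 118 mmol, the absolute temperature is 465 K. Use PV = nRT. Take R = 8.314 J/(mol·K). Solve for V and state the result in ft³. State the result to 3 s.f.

0.120 ft³

From the ideal-gas law: V = nRT/P.
P = 1.33 atm = 1.348×10^5 Pa; n = 118 mmol = 0.1180 mol; T = 465 K; R = 8.314 J/(mol·K).
V = 0.003385 m³
0.003385 m³ × (1 ft³ / 0.02832 m³) = 0.1195 ft³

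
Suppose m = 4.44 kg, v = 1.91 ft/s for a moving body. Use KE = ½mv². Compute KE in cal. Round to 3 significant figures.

Directly: KE = ½mv².
m = 4.44 kg; v = 1.91 ft/s = 0.5822 m/s.
KE = 0.7524 J
0.7524 J × (1 cal / 4.184 J) = 0.1798 cal

0.180 cal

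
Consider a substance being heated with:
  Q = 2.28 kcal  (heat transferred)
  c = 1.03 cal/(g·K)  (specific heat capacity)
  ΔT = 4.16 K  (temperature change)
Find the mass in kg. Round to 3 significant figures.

0.532 kg

Rearranging Q = m·c·ΔT for m: m = Q/(c·ΔT).
Q = 2.28 kcal = 9540 J; c = 1.03 cal/(g·K) = 4310 J/(kg·K); ΔT = 4.16 K.
m = 0.5321 kg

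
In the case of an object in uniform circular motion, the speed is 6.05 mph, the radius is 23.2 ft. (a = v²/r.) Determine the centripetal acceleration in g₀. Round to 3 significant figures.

0.105 g₀

a is given directly by: a = v²/r.
v = 6.05 mph = 2.705 m/s; r = 23.2 ft = 7.071 m.
a = 1.034 m/s²
1.034 m/s² × (1 g₀ / 9.807 m/s²) = 0.1055 g₀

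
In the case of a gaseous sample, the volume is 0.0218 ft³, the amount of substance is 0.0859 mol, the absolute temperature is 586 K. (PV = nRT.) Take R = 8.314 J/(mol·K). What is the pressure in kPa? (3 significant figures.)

P is given directly by: P = nRT/V.
V = 0.0218 ft³ = 6.173×10^-4 m³; n = 0.0859 mol; T = 586 K; R = 8.314 J/(mol·K).
P = 6.780×10^5 Pa
6.780×10^5 Pa × (1 kPa / 1000 Pa) = 678.0 kPa

678 kPa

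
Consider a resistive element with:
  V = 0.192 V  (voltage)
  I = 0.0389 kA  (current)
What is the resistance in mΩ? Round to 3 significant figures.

Solving V = I·R for R: R = V/I.
V = 0.192 V; I = 0.0389 kA = 38.90 A.
R = 0.004936 Ω
0.004936 Ω × (1 mΩ / 0.001000 Ω) = 4.936 mΩ

4.94 mΩ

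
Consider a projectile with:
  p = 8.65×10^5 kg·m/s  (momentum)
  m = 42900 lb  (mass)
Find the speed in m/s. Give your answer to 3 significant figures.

Rearranging: v = p/m.
p = 8.65×10^5 kg·m/s; m = 42900 lb = 19459 kg.
v = 44.45 m/s

44.5 m/s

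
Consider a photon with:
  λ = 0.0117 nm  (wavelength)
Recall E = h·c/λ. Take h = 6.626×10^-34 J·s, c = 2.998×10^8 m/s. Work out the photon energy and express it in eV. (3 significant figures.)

Directly: E = hc/λ.
λ = 0.0117 nm = 1.170×10^-11 m; h = 6.626×10^-34 J·s; c = 2.998×10^8 m/s.
E = 1.698×10^-14 J
1.698×10^-14 J × (1 eV / 1.602×10^-19 J) = 1.060×10^5 eV

1.06×10^5 eV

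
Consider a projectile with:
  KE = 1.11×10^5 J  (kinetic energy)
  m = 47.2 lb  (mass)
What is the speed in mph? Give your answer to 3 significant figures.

Rearranging: v = √(2·KE/m).
KE = 1.11×10^5 J; m = 47.2 lb = 21.41 kg.
v = 101.8 m/s
101.8 m/s × (1 mph / 0.4470 m/s) = 227.8 mph

228 mph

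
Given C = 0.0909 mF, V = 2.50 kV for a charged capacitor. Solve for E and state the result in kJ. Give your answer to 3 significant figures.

E is given directly by: E = ½CV².
C = 0.0909 mF = 9.090×10^-5 F; V = 2.50 kV = 2500 V.
E = 284.1 J  (the unit combination reduces to kg·m²/s² = J)
284.1 J × (1 kJ / 1000 J) = 0.2841 kJ

0.284 kJ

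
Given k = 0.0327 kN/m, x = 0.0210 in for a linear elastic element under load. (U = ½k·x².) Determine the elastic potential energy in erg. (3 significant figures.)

U is given directly by: U = ½kx².
k = 0.0327 kN/m = 32.70 N/m; x = 0.0210 in = 5.334×10^-4 m.
U = 4.652×10^-6 J
4.652×10^-6 J × (1 erg / 1.000×10^-7 J) = 46.52 erg

46.5 erg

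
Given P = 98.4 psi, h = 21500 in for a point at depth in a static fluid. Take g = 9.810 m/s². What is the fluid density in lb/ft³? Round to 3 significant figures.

Rearranging: ρ = P/(g·h).
P = 98.4 psi = 6.784×10^5 Pa; h = 21500 in = 546.1 m; g = 9.810 m/s².
ρ = 126.6 kg/m³
126.6 kg/m³ × (1 lb/ft³ / 16.02 kg/m³) = 7.906 lb/ft³

7.91 lb/ft³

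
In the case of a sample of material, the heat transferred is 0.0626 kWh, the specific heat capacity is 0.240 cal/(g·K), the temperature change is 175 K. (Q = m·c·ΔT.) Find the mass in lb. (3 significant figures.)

2.83 lb

Rearranging: m = Q/(c·ΔT).
Q = 0.0626 kWh = 2.254×10^5 J; c = 0.240 cal/(g·K) = 1004 J/(kg·K); ΔT = 175 K.
m = 1.282 kg
1.282 kg × (1 lb / 0.4536 kg) = 2.827 lb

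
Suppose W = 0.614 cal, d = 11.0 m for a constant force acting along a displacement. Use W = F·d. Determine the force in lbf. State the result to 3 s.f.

0.0525 lbf

Solving W = F·d for F: F = W/d.
W = 0.614 cal = 2.569 J; d = 11.0 m.
F = 0.2335 N  (the unit combination reduces to kg·m/s² = N)
0.2335 N × (1 lbf / 4.448 N) = 0.05250 lbf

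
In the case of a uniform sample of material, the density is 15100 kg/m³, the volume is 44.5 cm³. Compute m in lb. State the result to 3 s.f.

Rearranging: m = ρV.
ρ = 15100 kg/m³; V = 44.5 cm³ = 4.450×10^-5 m³.
m = 0.6719 kg
0.6719 kg × (1 lb / 0.4536 kg) = 1.481 lb

1.48 lb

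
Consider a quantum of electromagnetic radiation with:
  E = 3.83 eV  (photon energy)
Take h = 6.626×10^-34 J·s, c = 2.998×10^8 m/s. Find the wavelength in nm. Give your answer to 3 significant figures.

324 nm

Rearranging E = h·c/λ for λ: λ = hc/E.
E = 3.83 eV = 6.136×10^-19 J; h = 6.626×10^-34 J·s; c = 2.998×10^8 m/s.
λ = 3.237×10^-7 m
3.237×10^-7 m × (1 nm / 1.000×10^-9 m) = 323.7 nm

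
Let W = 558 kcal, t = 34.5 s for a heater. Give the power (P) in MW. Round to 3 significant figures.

0.0677 MW

P is given directly by: P = W/t.
W = 558 kcal = 2.335×10^6 J; t = 34.5 s.
P = 67672 W  (the unit combination reduces to kg·m²/s³ = W)
67672 W × (1 MW / 1.000×10^6 W) = 0.06767 MW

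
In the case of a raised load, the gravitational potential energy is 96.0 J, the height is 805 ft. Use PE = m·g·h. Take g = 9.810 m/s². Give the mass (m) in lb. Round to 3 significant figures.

0.0879 lb

Rearranging PE = m·g·h for m: m = PE/(g·h).
PE = 96.0 J; h = 805 ft = 245.4 m; g = 9.810 m/s².
m = 0.03988 kg
0.03988 kg × (1 lb / 0.4536 kg) = 0.08793 lb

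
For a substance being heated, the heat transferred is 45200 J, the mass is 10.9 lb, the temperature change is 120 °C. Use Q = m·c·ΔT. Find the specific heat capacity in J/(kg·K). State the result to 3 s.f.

76.2 J/(kg·K)

Rearranging Q = m·c·ΔT for c: c = Q/(m·ΔT).
Q = 45200 J; m = 10.9 lb = 4.944 kg; ΔT = 120 °C = 120.0 K.
c = 76.18 J/(kg·K)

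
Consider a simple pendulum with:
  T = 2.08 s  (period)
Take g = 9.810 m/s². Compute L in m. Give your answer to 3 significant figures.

1.08 m

Solving T = 2π√(L/g) for L: L = g·(T/2π)².
T = 2.08 s; g = 9.810 m/s².
L = 1.075 m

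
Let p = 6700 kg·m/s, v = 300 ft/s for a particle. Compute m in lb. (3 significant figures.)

Rearranging: m = p/v.
p = 6700 kg·m/s; v = 300 ft/s = 91.44 m/s.
m = 73.27 kg
73.27 kg × (1 lb / 0.4536 kg) = 161.5 lb

162 lb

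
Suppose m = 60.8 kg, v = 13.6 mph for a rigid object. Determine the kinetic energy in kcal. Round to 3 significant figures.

0.269 kcal

KE is given directly by: KE = ½mv².
m = 60.8 kg; v = 13.6 mph = 6.080 m/s.
KE = 1124 J
1124 J × (1 kcal / 4184 J) = 0.2686 kcal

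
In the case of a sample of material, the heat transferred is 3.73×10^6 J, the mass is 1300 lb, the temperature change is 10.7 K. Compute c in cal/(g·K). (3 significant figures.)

Rearranging: c = Q/(m·ΔT).
Q = 3.73×10^6 J; m = 1300 lb = 589.7 kg; ΔT = 10.7 K.
c = 591.2 J/(kg·K)
591.2 J/(kg·K) × (1 cal/(g·K) / 4184 J/(kg·K)) = 0.1413 cal/(g·K)

0.141 cal/(g·K)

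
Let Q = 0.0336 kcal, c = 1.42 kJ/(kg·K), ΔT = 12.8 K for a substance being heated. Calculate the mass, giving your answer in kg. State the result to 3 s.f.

Rearranging: m = Q/(c·ΔT).
Q = 0.0336 kcal = 140.6 J; c = 1.42 kJ/(kg·K) = 1420 J/(kg·K); ΔT = 12.8 K.
m = 0.007735 kg

0.00773 kg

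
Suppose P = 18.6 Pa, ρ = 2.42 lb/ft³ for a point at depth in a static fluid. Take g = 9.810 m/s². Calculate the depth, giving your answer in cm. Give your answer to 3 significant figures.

4.89 cm

Rearranging: h = P/(ρ·g).
P = 18.6 Pa; ρ = 2.42 lb/ft³ = 38.76 kg/m³; g = 9.810 m/s².
h = 0.04891 m
0.04891 m × (1 cm / 0.01000 m) = 4.891 cm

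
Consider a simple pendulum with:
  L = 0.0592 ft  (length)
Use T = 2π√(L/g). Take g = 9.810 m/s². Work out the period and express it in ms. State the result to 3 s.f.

269 ms

Directly: T = 2π√(L/g).
L = 0.0592 ft = 0.01804 m; g = 9.810 m/s².
T = 0.2695 s
0.2695 s × (1 ms / 0.001000 s) = 269.5 ms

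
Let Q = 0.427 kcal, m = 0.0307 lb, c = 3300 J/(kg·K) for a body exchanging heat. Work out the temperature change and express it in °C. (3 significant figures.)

Rearranging: ΔT = Q/(m·c).
Q = 0.427 kcal = 1787 J; m = 0.0307 lb = 0.01393 kg; c = 3300 J/(kg·K).
ΔT = 38.88 K
Since 1 °C = 1 K, 38.88 °C.

38.9 °C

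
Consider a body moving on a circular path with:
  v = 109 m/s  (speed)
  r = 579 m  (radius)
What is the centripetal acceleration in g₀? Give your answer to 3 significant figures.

Directly: a = v²/r.
v = 109 m/s; r = 579 m.
a = 20.52 m/s²
20.52 m/s² × (1 g₀ / 9.807 m/s²) = 2.092 g₀

2.09 g₀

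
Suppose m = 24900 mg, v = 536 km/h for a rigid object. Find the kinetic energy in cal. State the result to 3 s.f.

KE is given directly by: KE = ½mv².
m = 24900 mg = 0.02490 kg; v = 536 km/h = 148.9 m/s.
KE = 276.0 J
276.0 J × (1 cal / 4.184 J) = 65.96 cal

66.0 cal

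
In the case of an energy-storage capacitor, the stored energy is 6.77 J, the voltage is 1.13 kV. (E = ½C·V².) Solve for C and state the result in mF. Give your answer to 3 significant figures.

Solving E = ½C·V² for C: C = 2E/V².
E = 6.77 J; V = 1.13 kV = 1130 V.
C = 1.060×10^-5 F
1.060×10^-5 F × (1 mF / 0.001000 F) = 0.01060 mF

0.0106 mF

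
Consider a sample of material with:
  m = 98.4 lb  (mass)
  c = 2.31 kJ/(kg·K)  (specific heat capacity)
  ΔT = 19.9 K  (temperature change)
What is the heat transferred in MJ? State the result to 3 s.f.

Q is given directly by: Q = mcΔT.
m = 98.4 lb = 44.63 kg; c = 2.31 kJ/(kg·K) = 2310 J/(kg·K); ΔT = 19.9 K.
Q = 2.052×10^6 J  (the unit combination reduces to kg·m²/s² = J)
2.052×10^6 J × (1 MJ / 1.000×10^6 J) = 2.052 MJ

2.05 MJ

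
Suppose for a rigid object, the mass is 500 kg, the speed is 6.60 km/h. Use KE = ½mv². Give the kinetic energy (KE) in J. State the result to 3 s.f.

Directly: KE = ½mv².
m = 500 kg; v = 6.60 km/h = 1.833 m/s.
KE = 840.3 J

840 J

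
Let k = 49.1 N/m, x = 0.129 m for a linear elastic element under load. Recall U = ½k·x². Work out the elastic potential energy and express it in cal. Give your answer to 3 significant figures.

Directly: U = ½kx².
k = 49.1 N/m; x = 0.129 m.
U = 0.4085 J
0.4085 J × (1 cal / 4.184 J) = 0.09764 cal

0.0976 cal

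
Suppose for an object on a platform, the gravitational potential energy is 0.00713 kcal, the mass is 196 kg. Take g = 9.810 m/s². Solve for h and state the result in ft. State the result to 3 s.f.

Rearranging PE = m·g·h for h: h = PE/(m·g).
PE = 0.00713 kcal = 29.83 J; m = 196 kg; g = 9.810 m/s².
h = 0.01552 m
0.01552 m × (1 ft / 0.3048 m) = 0.05090 ft

0.0509 ft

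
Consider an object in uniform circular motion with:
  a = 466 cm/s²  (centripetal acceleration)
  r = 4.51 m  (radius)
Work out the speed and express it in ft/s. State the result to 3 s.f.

Rearranging a = v²/r for v: v = √(a·r).
a = 466 cm/s² = 4.660 m/s²; r = 4.51 m.
v = 4.584 m/s
4.584 m/s × (1 ft/s / 0.3048 m/s) = 15.04 ft/s

15.0 ft/s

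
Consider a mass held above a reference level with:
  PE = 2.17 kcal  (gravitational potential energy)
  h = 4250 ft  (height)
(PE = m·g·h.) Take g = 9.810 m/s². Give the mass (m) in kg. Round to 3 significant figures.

0.714 kg

Rearranging PE = m·g·h for m: m = PE/(g·h).
PE = 2.17 kcal = 9079 J; h = 4250 ft = 1295 m; g = 9.810 m/s².
m = 0.7145 kg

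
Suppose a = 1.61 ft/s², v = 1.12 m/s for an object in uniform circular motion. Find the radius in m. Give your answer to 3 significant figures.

2.56 m

Rearranging: r = v²/a.
a = 1.61 ft/s² = 0.4907 m/s²; v = 1.12 m/s.
r = 2.556 m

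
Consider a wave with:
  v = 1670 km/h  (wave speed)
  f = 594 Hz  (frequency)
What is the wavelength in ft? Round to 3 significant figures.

2.56 ft

Rearranging v = f·λ for λ: λ = v/f.
v = 1670 km/h = 463.9 m/s; f = 594 Hz.
λ = 0.7810 m
0.7810 m × (1 ft / 0.3048 m) = 2.562 ft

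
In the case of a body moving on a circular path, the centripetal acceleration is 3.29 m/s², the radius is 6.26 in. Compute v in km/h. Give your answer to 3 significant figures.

Solving a = v²/r for v: v = √(a·r).
a = 3.29 m/s²; r = 6.26 in = 0.1590 m.
v = 0.7233 m/s
0.7233 m/s × (1 km/h / 0.2778 m/s) = 2.604 km/h

2.60 km/h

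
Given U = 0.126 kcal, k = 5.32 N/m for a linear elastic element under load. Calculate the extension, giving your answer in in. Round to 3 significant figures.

554 in

Solving U = ½k·x² for x: x = √(2U/k).
U = 0.126 kcal = 527.2 J; k = 5.32 N/m.
x = 14.08 m
14.08 m × (1 in / 0.02540 m) = 554.3 in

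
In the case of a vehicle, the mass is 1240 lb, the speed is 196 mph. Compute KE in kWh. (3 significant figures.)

0.600 kWh

Directly: KE = ½mv².
m = 1240 lb = 562.5 kg; v = 196 mph = 87.62 m/s.
KE = 2.159×10^6 J
2.159×10^6 J × (1 kWh / 3.600×10^6 J) = 0.5997 kWh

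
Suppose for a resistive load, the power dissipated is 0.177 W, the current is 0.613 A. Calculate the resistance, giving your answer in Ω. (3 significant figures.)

Rearranging: R = P/I².
P = 0.177 W; I = 0.613 A.
R = 0.4710 Ω

0.471 Ω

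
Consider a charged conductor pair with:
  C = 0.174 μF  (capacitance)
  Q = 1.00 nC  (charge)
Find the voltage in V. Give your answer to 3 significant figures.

0.00575 V

Solving C = Q/V for V: V = Q/C.
C = 0.174 μF = 1.740×10^-7 F; Q = 1.00 nC = 1.000×10^-9 C.
V = 0.005747 V  (the unit combination reduces to kg·m²/(A·s³) = V)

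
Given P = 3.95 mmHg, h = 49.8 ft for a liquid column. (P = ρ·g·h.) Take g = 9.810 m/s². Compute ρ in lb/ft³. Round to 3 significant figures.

Rearranging P = ρ·g·h for ρ: ρ = P/(g·h).
P = 3.95 mmHg = 526.6 Pa; h = 49.8 ft = 15.18 m; g = 9.810 m/s².
ρ = 3.537 kg/m³
3.537 kg/m³ × (1 lb/ft³ / 16.02 kg/m³) = 0.2208 lb/ft³

0.221 lb/ft³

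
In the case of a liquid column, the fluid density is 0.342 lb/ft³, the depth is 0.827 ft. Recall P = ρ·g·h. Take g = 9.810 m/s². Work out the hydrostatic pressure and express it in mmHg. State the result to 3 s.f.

Directly: P = ρgh.
ρ = 0.342 lb/ft³ = 5.478 kg/m³; h = 0.827 ft = 0.2521 m; g = 9.810 m/s².
P = 13.55 Pa
13.55 Pa × (1 mmHg / 133.3 Pa) = 0.1016 mmHg

0.102 mmHg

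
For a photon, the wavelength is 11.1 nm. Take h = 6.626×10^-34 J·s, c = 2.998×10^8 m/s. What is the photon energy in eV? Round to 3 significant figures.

112 eV

E is given directly by: E = hc/λ.
λ = 11.1 nm = 1.110×10^-8 m; h = 6.626×10^-34 J·s; c = 2.998×10^8 m/s.
E = 1.790×10^-17 J
1.790×10^-17 J × (1 eV / 1.602×10^-19 J) = 111.7 eV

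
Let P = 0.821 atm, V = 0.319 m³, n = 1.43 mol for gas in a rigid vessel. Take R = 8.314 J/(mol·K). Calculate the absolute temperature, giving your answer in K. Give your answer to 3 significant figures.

2230 K

From the ideal-gas law: T = PV/(nR).
P = 0.821 atm = 83188 Pa; V = 0.319 m³; n = 1.43 mol; R = 8.314 J/(mol·K).
T = 2232 K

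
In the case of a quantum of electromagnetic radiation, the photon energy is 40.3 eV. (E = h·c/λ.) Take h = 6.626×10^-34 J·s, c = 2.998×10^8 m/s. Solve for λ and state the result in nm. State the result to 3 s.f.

30.8 nm

Rearranging: λ = hc/E.
E = 40.3 eV = 6.457×10^-18 J; h = 6.626×10^-34 J·s; c = 2.998×10^8 m/s.
λ = 3.077×10^-8 m
3.077×10^-8 m × (1 nm / 1.000×10^-9 m) = 30.77 nm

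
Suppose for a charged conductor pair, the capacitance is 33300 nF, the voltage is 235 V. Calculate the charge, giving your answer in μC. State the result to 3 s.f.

7830 μC

Solving C = Q/V for Q: Q = CV.
C = 33300 nF = 3.330×10^-5 F; V = 235 V.
Q = 0.007826 C
0.007826 C × (1 μC / 1.000×10^-6 C) = 7826 μC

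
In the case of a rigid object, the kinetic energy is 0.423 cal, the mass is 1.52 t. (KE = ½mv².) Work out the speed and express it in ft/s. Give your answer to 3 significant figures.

Rearranging: v = √(2·KE/m).
KE = 0.423 cal = 1.770 J; m = 1.52 t = 1520 kg.
v = 0.04826 m/s
0.04826 m/s × (1 ft/s / 0.3048 m/s) = 0.1583 ft/s

0.158 ft/s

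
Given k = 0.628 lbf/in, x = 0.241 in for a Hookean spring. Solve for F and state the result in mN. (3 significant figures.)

Directly: F = kx.
k = 0.628 lbf/in = 110.0 N/m; x = 0.241 in = 0.006121 m.
F = 0.6732 N  (the unit combination reduces to kg·m/s² = N)
0.6732 N × (1 mN / 0.001000 N) = 673.2 mN

673 mN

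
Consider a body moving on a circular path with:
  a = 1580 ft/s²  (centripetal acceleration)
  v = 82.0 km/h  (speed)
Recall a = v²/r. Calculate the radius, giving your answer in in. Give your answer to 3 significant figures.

42.4 in

Solving a = v²/r for r: r = v²/a.
a = 1580 ft/s² = 481.6 m/s²; v = 82.0 km/h = 22.78 m/s.
r = 1.077 m
1.077 m × (1 in / 0.02540 m) = 42.41 in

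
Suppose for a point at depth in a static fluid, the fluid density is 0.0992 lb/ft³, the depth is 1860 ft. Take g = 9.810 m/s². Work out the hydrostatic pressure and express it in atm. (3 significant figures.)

P is given directly by: P = ρgh.
ρ = 0.0992 lb/ft³ = 1.589 kg/m³; h = 1860 ft = 566.9 m; g = 9.810 m/s².
P = 8838 Pa
8838 Pa × (1 atm / 1.013×10^5 Pa) = 0.08722 atm

0.0872 atm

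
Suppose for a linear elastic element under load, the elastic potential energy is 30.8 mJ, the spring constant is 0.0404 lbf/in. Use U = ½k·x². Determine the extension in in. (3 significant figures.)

3.67 in

Solving U = ½k·x² for x: x = √(2U/k).
U = 30.8 mJ = 0.03080 J; k = 0.0404 lbf/in = 7.075 N/m.
x = 0.09331 m
0.09331 m × (1 in / 0.02540 m) = 3.674 in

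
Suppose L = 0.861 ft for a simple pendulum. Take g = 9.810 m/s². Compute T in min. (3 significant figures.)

T is given directly by: T = 2π√(L/g).
L = 0.861 ft = 0.2624 m; g = 9.810 m/s².
T = 1.028 s
1.028 s × (1 min / 60.00 s) = 0.01713 min

0.0171 min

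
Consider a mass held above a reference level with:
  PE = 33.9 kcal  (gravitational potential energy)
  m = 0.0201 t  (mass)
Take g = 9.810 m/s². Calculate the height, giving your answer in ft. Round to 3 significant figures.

2360 ft

Rearranging: h = PE/(m·g).
PE = 33.9 kcal = 1.418×10^5 J; m = 0.0201 t = 20.10 kg; g = 9.810 m/s².
h = 719.3 m
719.3 m × (1 ft / 0.3048 m) = 2360 ft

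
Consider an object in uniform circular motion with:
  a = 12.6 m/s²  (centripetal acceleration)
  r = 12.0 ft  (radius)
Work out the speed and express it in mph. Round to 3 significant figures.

15.2 mph

Solving a = v²/r for v: v = √(a·r).
a = 12.6 m/s²; r = 12.0 ft = 3.658 m.
v = 6.789 m/s
6.789 m/s × (1 mph / 0.4470 m/s) = 15.19 mph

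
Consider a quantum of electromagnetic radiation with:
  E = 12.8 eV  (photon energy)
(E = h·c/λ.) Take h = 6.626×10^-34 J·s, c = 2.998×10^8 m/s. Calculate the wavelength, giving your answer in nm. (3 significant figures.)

Rearranging E = h·c/λ for λ: λ = hc/E.
E = 12.8 eV = 2.051×10^-18 J; h = 6.626×10^-34 J·s; c = 2.998×10^8 m/s.
λ = 9.686×10^-8 m
9.686×10^-8 m × (1 nm / 1.000×10^-9 m) = 96.86 nm

96.9 nm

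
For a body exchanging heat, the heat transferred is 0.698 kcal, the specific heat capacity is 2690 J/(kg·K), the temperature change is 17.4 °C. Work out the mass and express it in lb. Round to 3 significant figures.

0.138 lb

Solving Q = m·c·ΔT for m: m = Q/(c·ΔT).
Q = 0.698 kcal = 2920 J; c = 2690 J/(kg·K); ΔT = 17.4 °C = 17.40 K.
m = 0.06239 kg
0.06239 kg × (1 lb / 0.4536 kg) = 0.1376 lb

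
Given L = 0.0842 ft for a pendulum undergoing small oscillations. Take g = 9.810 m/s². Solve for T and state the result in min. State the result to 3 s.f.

0.00536 min

Directly: T = 2π√(L/g).
L = 0.0842 ft = 0.02566 m; g = 9.810 m/s².
T = 0.3214 s
0.3214 s × (1 min / 60.00 s) = 0.005356 min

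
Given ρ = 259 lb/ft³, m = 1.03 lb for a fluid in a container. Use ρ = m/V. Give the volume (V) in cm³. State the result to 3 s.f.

113 cm³

Rearranging: V = m/ρ.
ρ = 259 lb/ft³ = 4149 kg/m³; m = 1.03 lb = 0.4672 kg.
V = 1.126×10^-4 m³
1.126×10^-4 m³ × (1 cm³ / 1.000×10^-6 m³) = 112.6 cm³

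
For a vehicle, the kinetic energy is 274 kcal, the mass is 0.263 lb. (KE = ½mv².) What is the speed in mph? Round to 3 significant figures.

9810 mph

Rearranging: v = √(2·KE/m).
KE = 274 kcal = 1.146×10^6 J; m = 0.263 lb = 0.1193 kg.
v = 4384 m/s
4384 m/s × (1 mph / 0.4470 m/s) = 9807 mph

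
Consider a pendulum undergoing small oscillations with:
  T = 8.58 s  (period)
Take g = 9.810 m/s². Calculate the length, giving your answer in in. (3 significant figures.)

720 in

Rearranging: L = g·(T/2π)².
T = 8.58 s; g = 9.810 m/s².
L = 18.29 m
18.29 m × (1 in / 0.02540 m) = 720.2 in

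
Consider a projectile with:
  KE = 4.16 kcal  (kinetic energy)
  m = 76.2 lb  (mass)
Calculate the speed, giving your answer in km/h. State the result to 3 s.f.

Rearranging KE = ½mv² for v: v = √(2·KE/m).
KE = 4.16 kcal = 17405 J; m = 76.2 lb = 34.56 kg.
v = 31.74 m/s
31.74 m/s × (1 km/h / 0.2778 m/s) = 114.2 km/h

114 km/h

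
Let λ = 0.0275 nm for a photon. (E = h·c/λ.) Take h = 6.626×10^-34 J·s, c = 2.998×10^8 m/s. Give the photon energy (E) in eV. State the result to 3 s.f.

Directly: E = hc/λ.
λ = 0.0275 nm = 2.750×10^-11 m; h = 6.626×10^-34 J·s; c = 2.998×10^8 m/s.
E = 7.224×10^-15 J  (the unit combination reduces to kg·m²/s² = J)
7.224×10^-15 J × (1 eV / 1.602×10^-19 J) = 45086 eV

45100 eV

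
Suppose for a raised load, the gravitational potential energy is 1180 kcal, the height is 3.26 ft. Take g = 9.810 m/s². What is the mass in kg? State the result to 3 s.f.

Rearranging: m = PE/(g·h).
PE = 1180 kcal = 4.937×10^6 J; h = 3.26 ft = 0.9936 m; g = 9.810 m/s².
m = 5.065×10^5 kg

5.06×10^5 kg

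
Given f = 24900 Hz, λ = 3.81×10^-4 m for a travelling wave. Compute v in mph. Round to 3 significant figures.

21.2 mph

v is given directly by: v = fλ.
f = 24900 Hz; λ = 3.81×10^-4 m.
v = 9.487 m/s
9.487 m/s × (1 mph / 0.4470 m/s) = 21.22 mph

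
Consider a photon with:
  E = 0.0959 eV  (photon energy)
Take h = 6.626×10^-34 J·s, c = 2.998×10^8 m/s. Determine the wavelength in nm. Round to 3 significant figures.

Rearranging E = h·c/λ for λ: λ = hc/E.
E = 0.0959 eV = 1.536×10^-20 J; h = 6.626×10^-34 J·s; c = 2.998×10^8 m/s.
λ = 1.293×10^-5 m
1.293×10^-5 m × (1 nm / 1.000×10^-9 m) = 12929 nm

12900 nm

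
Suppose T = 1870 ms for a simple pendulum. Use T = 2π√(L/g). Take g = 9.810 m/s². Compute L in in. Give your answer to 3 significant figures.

34.2 in

Rearranging: L = g·(T/2π)².
T = 1870 ms = 1.870 s; g = 9.810 m/s².
L = 0.8689 m
0.8689 m × (1 in / 0.02540 m) = 34.21 in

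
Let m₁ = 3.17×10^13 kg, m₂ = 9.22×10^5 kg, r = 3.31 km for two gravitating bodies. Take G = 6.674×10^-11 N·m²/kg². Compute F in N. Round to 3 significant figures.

178 N

From Newton's law of gravitation: F = Gm₁m₂/r².
m₁ = 3.17×10^13 kg; m₂ = 9.22×10^5 kg; r = 3.31 km = 3310 m; G = 6.674×10^-11 N·m²/kg².
F = 178.0 N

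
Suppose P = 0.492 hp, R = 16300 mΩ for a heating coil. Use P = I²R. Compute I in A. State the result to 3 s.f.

Rearranging P = I²R for I: I = √(P/R).
P = 0.492 hp = 366.9 W; R = 16300 mΩ = 16.30 Ω.
I = 4.744 A

4.74 A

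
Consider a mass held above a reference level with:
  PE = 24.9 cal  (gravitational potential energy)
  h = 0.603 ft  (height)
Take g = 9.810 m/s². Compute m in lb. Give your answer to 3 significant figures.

Solving PE = m·g·h for m: m = PE/(g·h).
PE = 24.9 cal = 104.2 J; h = 0.603 ft = 0.1838 m; g = 9.810 m/s².
m = 57.78 kg
57.78 kg × (1 lb / 0.4536 kg) = 127.4 lb

127 lb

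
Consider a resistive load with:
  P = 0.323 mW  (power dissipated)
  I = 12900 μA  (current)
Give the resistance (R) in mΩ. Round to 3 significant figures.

Solving P = I²R for R: R = P/I².
P = 0.323 mW = 3.230×10^-4 W; I = 12900 μA = 0.01290 A.
R = 1.941 Ω
1.941 Ω × (1 mΩ / 0.001000 Ω) = 1941 mΩ

1940 mΩ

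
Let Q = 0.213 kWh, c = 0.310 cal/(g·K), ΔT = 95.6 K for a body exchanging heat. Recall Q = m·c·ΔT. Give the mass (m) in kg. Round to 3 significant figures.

6.18 kg

Rearranging: m = Q/(c·ΔT).
Q = 0.213 kWh = 7.668×10^5 J; c = 0.310 cal/(g·K) = 1297 J/(kg·K); ΔT = 95.6 K.
m = 6.184 kg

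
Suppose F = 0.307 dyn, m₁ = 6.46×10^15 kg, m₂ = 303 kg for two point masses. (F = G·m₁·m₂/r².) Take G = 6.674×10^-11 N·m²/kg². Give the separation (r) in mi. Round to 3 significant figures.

From Newton's law of gravitation: r = √(G·m₁m₂/F).
F = 0.307 dyn = 3.070×10^-6 N; m₁ = 6.46×10^15 kg; m₂ = 303 kg; G = 6.674×10^-11 N·m²/kg².
r = 6.523×10^6 m
6.523×10^6 m × (1 mi / 1609 m) = 4053 mi

4050 mi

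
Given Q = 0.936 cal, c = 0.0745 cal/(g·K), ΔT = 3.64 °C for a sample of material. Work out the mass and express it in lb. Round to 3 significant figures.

Rearranging: m = Q/(c·ΔT).
Q = 0.936 cal = 3.916 J; c = 0.0745 cal/(g·K) = 311.7 J/(kg·K); ΔT = 3.64 °C = 3.640 K.
m = 0.003452 kg
0.003452 kg × (1 lb / 0.4536 kg) = 0.007609 lb

0.00761 lb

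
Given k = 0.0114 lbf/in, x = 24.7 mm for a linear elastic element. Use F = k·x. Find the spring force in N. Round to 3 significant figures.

0.0493 N

F is given directly by: F = kx.
k = 0.0114 lbf/in = 1.996 N/m; x = 24.7 mm = 0.02470 m.
F = 0.04931 N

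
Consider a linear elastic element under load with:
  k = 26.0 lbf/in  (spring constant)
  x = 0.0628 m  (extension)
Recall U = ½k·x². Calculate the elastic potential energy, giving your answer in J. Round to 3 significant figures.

Directly: U = ½kx².
k = 26.0 lbf/in = 4553 N/m; x = 0.0628 m.
U = 8.979 J

8.98 J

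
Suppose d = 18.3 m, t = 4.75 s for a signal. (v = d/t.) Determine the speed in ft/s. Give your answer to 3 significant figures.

12.6 ft/s

Directly: v = d/t.
d = 18.3 m; t = 4.75 s.
v = 3.853 m/s
3.853 m/s × (1 ft/s / 0.3048 m/s) = 12.64 ft/s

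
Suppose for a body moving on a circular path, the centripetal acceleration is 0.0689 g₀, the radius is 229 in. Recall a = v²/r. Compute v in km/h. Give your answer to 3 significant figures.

Rearranging a = v²/r for v: v = √(a·r).
a = 0.0689 g₀ = 0.6757 m/s²; r = 229 in = 5.817 m.
v = 1.982 m/s
1.982 m/s × (1 km/h / 0.2778 m/s) = 7.137 km/h

7.14 km/h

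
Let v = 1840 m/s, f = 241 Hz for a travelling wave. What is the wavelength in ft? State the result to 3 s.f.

Solving v = f·λ for λ: λ = v/f.
v = 1840 m/s; f = 241 Hz.
λ = 7.635 m
7.635 m × (1 ft / 0.3048 m) = 25.05 ft

25.0 ft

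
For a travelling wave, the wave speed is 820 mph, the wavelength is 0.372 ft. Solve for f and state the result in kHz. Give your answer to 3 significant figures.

3.23 kHz

Rearranging v = f·λ for f: f = v/λ.
v = 820 mph = 366.6 m/s; λ = 0.372 ft = 0.1134 m.
f = 3233 Hz
3233 Hz × (1 kHz / 1000 Hz) = 3.233 kHz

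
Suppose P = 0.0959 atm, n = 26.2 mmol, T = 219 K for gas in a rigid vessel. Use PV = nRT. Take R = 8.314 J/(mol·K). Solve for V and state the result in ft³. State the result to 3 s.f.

0.173 ft³

Solving PV = nRT for V: V = nRT/P.
P = 0.0959 atm = 9717 Pa; n = 26.2 mmol = 0.02620 mol; T = 219 K; R = 8.314 J/(mol·K).
V = 0.004909 m³
0.004909 m³ × (1 ft³ / 0.02832 m³) = 0.1734 ft³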